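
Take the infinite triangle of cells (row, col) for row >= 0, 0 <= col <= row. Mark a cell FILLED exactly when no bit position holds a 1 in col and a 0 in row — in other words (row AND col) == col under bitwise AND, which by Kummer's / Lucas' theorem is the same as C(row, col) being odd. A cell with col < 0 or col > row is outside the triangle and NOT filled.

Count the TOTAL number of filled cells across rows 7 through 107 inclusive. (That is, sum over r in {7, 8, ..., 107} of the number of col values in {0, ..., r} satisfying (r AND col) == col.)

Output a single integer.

Answer: 1376

Derivation:
r7=111 pc3: +8 =8
r8=1000 pc1: +2 =10
r9=1001 pc2: +4 =14
r10=1010 pc2: +4 =18
r11=1011 pc3: +8 =26
r12=1100 pc2: +4 =30
r13=1101 pc3: +8 =38
r14=1110 pc3: +8 =46
r15=1111 pc4: +16 =62
r16=10000 pc1: +2 =64
r17=10001 pc2: +4 =68
r18=10010 pc2: +4 =72
r19=10011 pc3: +8 =80
r20=10100 pc2: +4 =84
r21=10101 pc3: +8 =92
r22=10110 pc3: +8 =100
r23=10111 pc4: +16 =116
r24=11000 pc2: +4 =120
r25=11001 pc3: +8 =128
r26=11010 pc3: +8 =136
r27=11011 pc4: +16 =152
r28=11100 pc3: +8 =160
r29=11101 pc4: +16 =176
r30=11110 pc4: +16 =192
r31=11111 pc5: +32 =224
r32=100000 pc1: +2 =226
r33=100001 pc2: +4 =230
r34=100010 pc2: +4 =234
r35=100011 pc3: +8 =242
r36=100100 pc2: +4 =246
r37=100101 pc3: +8 =254
r38=100110 pc3: +8 =262
r39=100111 pc4: +16 =278
r40=101000 pc2: +4 =282
r41=101001 pc3: +8 =290
r42=101010 pc3: +8 =298
r43=101011 pc4: +16 =314
r44=101100 pc3: +8 =322
r45=101101 pc4: +16 =338
r46=101110 pc4: +16 =354
r47=101111 pc5: +32 =386
r48=110000 pc2: +4 =390
r49=110001 pc3: +8 =398
r50=110010 pc3: +8 =406
r51=110011 pc4: +16 =422
r52=110100 pc3: +8 =430
r53=110101 pc4: +16 =446
r54=110110 pc4: +16 =462
r55=110111 pc5: +32 =494
r56=111000 pc3: +8 =502
r57=111001 pc4: +16 =518
r58=111010 pc4: +16 =534
r59=111011 pc5: +32 =566
r60=111100 pc4: +16 =582
r61=111101 pc5: +32 =614
r62=111110 pc5: +32 =646
r63=111111 pc6: +64 =710
r64=1000000 pc1: +2 =712
r65=1000001 pc2: +4 =716
r66=1000010 pc2: +4 =720
r67=1000011 pc3: +8 =728
r68=1000100 pc2: +4 =732
r69=1000101 pc3: +8 =740
r70=1000110 pc3: +8 =748
r71=1000111 pc4: +16 =764
r72=1001000 pc2: +4 =768
r73=1001001 pc3: +8 =776
r74=1001010 pc3: +8 =784
r75=1001011 pc4: +16 =800
r76=1001100 pc3: +8 =808
r77=1001101 pc4: +16 =824
r78=1001110 pc4: +16 =840
r79=1001111 pc5: +32 =872
r80=1010000 pc2: +4 =876
r81=1010001 pc3: +8 =884
r82=1010010 pc3: +8 =892
r83=1010011 pc4: +16 =908
r84=1010100 pc3: +8 =916
r85=1010101 pc4: +16 =932
r86=1010110 pc4: +16 =948
r87=1010111 pc5: +32 =980
r88=1011000 pc3: +8 =988
r89=1011001 pc4: +16 =1004
r90=1011010 pc4: +16 =1020
r91=1011011 pc5: +32 =1052
r92=1011100 pc4: +16 =1068
r93=1011101 pc5: +32 =1100
r94=1011110 pc5: +32 =1132
r95=1011111 pc6: +64 =1196
r96=1100000 pc2: +4 =1200
r97=1100001 pc3: +8 =1208
r98=1100010 pc3: +8 =1216
r99=1100011 pc4: +16 =1232
r100=1100100 pc3: +8 =1240
r101=1100101 pc4: +16 =1256
r102=1100110 pc4: +16 =1272
r103=1100111 pc5: +32 =1304
r104=1101000 pc3: +8 =1312
r105=1101001 pc4: +16 =1328
r106=1101010 pc4: +16 =1344
r107=1101011 pc5: +32 =1376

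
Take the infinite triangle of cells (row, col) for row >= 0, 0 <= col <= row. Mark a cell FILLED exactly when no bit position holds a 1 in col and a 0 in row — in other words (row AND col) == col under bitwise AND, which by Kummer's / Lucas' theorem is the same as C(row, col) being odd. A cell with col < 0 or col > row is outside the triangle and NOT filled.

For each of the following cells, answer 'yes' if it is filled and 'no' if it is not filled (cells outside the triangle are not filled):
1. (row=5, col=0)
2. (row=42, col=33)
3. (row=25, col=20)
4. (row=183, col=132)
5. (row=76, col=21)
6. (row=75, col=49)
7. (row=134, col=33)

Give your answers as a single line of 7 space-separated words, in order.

Answer: yes no no yes no no no

Derivation:
(5,0): row=0b101, col=0b0, row AND col = 0b0 = 0; 0 == 0 -> filled
(42,33): row=0b101010, col=0b100001, row AND col = 0b100000 = 32; 32 != 33 -> empty
(25,20): row=0b11001, col=0b10100, row AND col = 0b10000 = 16; 16 != 20 -> empty
(183,132): row=0b10110111, col=0b10000100, row AND col = 0b10000100 = 132; 132 == 132 -> filled
(76,21): row=0b1001100, col=0b10101, row AND col = 0b100 = 4; 4 != 21 -> empty
(75,49): row=0b1001011, col=0b110001, row AND col = 0b1 = 1; 1 != 49 -> empty
(134,33): row=0b10000110, col=0b100001, row AND col = 0b0 = 0; 0 != 33 -> empty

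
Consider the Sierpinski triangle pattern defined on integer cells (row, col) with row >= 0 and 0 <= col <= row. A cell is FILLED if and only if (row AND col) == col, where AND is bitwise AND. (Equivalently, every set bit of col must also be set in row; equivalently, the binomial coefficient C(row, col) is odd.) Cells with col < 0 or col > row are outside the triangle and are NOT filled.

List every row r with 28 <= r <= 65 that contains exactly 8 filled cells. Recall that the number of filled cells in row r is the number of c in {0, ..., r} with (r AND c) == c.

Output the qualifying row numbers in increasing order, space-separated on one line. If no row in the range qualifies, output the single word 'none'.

Row r has 2^popcount(r) filled cells, so we need popcount(r) = log2(8) = 3.
Scan r = 28..65 and keep those with exactly 3 one-bits:
r=28=11100 popcount=3 -> KEEP
r=29=11101 popcount=4 -> skip
r=30=11110 popcount=4 -> skip
r=31=11111 popcount=5 -> skip
r=32=100000 popcount=1 -> skip
r=33=100001 popcount=2 -> skip
r=34=100010 popcount=2 -> skip
r=35=100011 popcount=3 -> KEEP
r=36=100100 popcount=2 -> skip
r=37=100101 popcount=3 -> KEEP
r=38=100110 popcount=3 -> KEEP
r=39=100111 popcount=4 -> skip
r=40=101000 popcount=2 -> skip
r=41=101001 popcount=3 -> KEEP
r=42=101010 popcount=3 -> KEEP
r=43=101011 popcount=4 -> skip
r=44=101100 popcount=3 -> KEEP
r=45=101101 popcount=4 -> skip
r=46=101110 popcount=4 -> skip
r=47=101111 popcount=5 -> skip
r=48=110000 popcount=2 -> skip
r=49=110001 popcount=3 -> KEEP
r=50=110010 popcount=3 -> KEEP
r=51=110011 popcount=4 -> skip
r=52=110100 popcount=3 -> KEEP
r=53=110101 popcount=4 -> skip
r=54=110110 popcount=4 -> skip
r=55=110111 popcount=5 -> skip
r=56=111000 popcount=3 -> KEEP
r=57=111001 popcount=4 -> skip
r=58=111010 popcount=4 -> skip
r=59=111011 popcount=5 -> skip
r=60=111100 popcount=4 -> skip
r=61=111101 popcount=5 -> skip
r=62=111110 popcount=5 -> skip
r=63=111111 popcount=6 -> skip
r=64=1000000 popcount=1 -> skip
r=65=1000001 popcount=2 -> skip
Kept rows: 28 35 37 38 41 42 44 49 50 52 56

Answer: 28 35 37 38 41 42 44 49 50 52 56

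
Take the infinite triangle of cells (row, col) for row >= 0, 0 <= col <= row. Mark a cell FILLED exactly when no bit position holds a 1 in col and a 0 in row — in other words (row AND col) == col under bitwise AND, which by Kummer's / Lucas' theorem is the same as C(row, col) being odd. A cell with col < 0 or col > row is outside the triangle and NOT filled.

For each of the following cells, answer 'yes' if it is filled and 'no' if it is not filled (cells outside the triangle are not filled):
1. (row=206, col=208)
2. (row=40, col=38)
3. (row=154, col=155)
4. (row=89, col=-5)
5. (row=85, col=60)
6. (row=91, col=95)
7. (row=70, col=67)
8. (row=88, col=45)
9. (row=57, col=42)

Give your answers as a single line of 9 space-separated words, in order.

(206,208): col outside [0, 206] -> not filled
(40,38): row=0b101000, col=0b100110, row AND col = 0b100000 = 32; 32 != 38 -> empty
(154,155): col outside [0, 154] -> not filled
(89,-5): col outside [0, 89] -> not filled
(85,60): row=0b1010101, col=0b111100, row AND col = 0b10100 = 20; 20 != 60 -> empty
(91,95): col outside [0, 91] -> not filled
(70,67): row=0b1000110, col=0b1000011, row AND col = 0b1000010 = 66; 66 != 67 -> empty
(88,45): row=0b1011000, col=0b101101, row AND col = 0b1000 = 8; 8 != 45 -> empty
(57,42): row=0b111001, col=0b101010, row AND col = 0b101000 = 40; 40 != 42 -> empty

Answer: no no no no no no no no no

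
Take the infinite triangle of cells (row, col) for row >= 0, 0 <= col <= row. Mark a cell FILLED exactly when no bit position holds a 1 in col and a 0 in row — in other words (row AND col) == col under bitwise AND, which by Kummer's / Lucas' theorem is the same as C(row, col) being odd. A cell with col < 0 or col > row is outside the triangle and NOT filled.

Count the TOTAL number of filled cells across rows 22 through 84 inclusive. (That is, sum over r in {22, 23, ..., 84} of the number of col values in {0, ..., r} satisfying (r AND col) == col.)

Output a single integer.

Answer: 824

Derivation:
r22=10110 pc3: +8 =8
r23=10111 pc4: +16 =24
r24=11000 pc2: +4 =28
r25=11001 pc3: +8 =36
r26=11010 pc3: +8 =44
r27=11011 pc4: +16 =60
r28=11100 pc3: +8 =68
r29=11101 pc4: +16 =84
r30=11110 pc4: +16 =100
r31=11111 pc5: +32 =132
r32=100000 pc1: +2 =134
r33=100001 pc2: +4 =138
r34=100010 pc2: +4 =142
r35=100011 pc3: +8 =150
r36=100100 pc2: +4 =154
r37=100101 pc3: +8 =162
r38=100110 pc3: +8 =170
r39=100111 pc4: +16 =186
r40=101000 pc2: +4 =190
r41=101001 pc3: +8 =198
r42=101010 pc3: +8 =206
r43=101011 pc4: +16 =222
r44=101100 pc3: +8 =230
r45=101101 pc4: +16 =246
r46=101110 pc4: +16 =262
r47=101111 pc5: +32 =294
r48=110000 pc2: +4 =298
r49=110001 pc3: +8 =306
r50=110010 pc3: +8 =314
r51=110011 pc4: +16 =330
r52=110100 pc3: +8 =338
r53=110101 pc4: +16 =354
r54=110110 pc4: +16 =370
r55=110111 pc5: +32 =402
r56=111000 pc3: +8 =410
r57=111001 pc4: +16 =426
r58=111010 pc4: +16 =442
r59=111011 pc5: +32 =474
r60=111100 pc4: +16 =490
r61=111101 pc5: +32 =522
r62=111110 pc5: +32 =554
r63=111111 pc6: +64 =618
r64=1000000 pc1: +2 =620
r65=1000001 pc2: +4 =624
r66=1000010 pc2: +4 =628
r67=1000011 pc3: +8 =636
r68=1000100 pc2: +4 =640
r69=1000101 pc3: +8 =648
r70=1000110 pc3: +8 =656
r71=1000111 pc4: +16 =672
r72=1001000 pc2: +4 =676
r73=1001001 pc3: +8 =684
r74=1001010 pc3: +8 =692
r75=1001011 pc4: +16 =708
r76=1001100 pc3: +8 =716
r77=1001101 pc4: +16 =732
r78=1001110 pc4: +16 =748
r79=1001111 pc5: +32 =780
r80=1010000 pc2: +4 =784
r81=1010001 pc3: +8 =792
r82=1010010 pc3: +8 =800
r83=1010011 pc4: +16 =816
r84=1010100 pc3: +8 =824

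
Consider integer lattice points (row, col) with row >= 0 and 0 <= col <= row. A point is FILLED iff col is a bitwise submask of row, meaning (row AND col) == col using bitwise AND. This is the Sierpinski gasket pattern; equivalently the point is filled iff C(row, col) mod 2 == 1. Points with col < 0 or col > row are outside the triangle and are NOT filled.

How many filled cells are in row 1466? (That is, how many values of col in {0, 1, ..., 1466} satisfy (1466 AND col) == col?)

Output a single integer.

Answer: 128

Derivation:
1466 in binary = 10110111010
popcount(1466) = number of 1-bits in 10110111010 = 7
A col c satisfies (1466 AND c) == c iff every set bit of c is also set in 1466; each of the 7 set bits of 1466 can independently be on or off in c.
count = 2^7 = 128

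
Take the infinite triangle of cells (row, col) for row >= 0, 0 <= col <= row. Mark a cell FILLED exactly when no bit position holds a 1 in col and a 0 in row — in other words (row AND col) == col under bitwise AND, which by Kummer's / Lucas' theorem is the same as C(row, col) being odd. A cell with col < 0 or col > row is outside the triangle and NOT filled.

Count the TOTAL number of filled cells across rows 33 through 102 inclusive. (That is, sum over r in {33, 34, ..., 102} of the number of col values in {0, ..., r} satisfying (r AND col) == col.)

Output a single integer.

Answer: 1046

Derivation:
r33=100001 pc2: +4 =4
r34=100010 pc2: +4 =8
r35=100011 pc3: +8 =16
r36=100100 pc2: +4 =20
r37=100101 pc3: +8 =28
r38=100110 pc3: +8 =36
r39=100111 pc4: +16 =52
r40=101000 pc2: +4 =56
r41=101001 pc3: +8 =64
r42=101010 pc3: +8 =72
r43=101011 pc4: +16 =88
r44=101100 pc3: +8 =96
r45=101101 pc4: +16 =112
r46=101110 pc4: +16 =128
r47=101111 pc5: +32 =160
r48=110000 pc2: +4 =164
r49=110001 pc3: +8 =172
r50=110010 pc3: +8 =180
r51=110011 pc4: +16 =196
r52=110100 pc3: +8 =204
r53=110101 pc4: +16 =220
r54=110110 pc4: +16 =236
r55=110111 pc5: +32 =268
r56=111000 pc3: +8 =276
r57=111001 pc4: +16 =292
r58=111010 pc4: +16 =308
r59=111011 pc5: +32 =340
r60=111100 pc4: +16 =356
r61=111101 pc5: +32 =388
r62=111110 pc5: +32 =420
r63=111111 pc6: +64 =484
r64=1000000 pc1: +2 =486
r65=1000001 pc2: +4 =490
r66=1000010 pc2: +4 =494
r67=1000011 pc3: +8 =502
r68=1000100 pc2: +4 =506
r69=1000101 pc3: +8 =514
r70=1000110 pc3: +8 =522
r71=1000111 pc4: +16 =538
r72=1001000 pc2: +4 =542
r73=1001001 pc3: +8 =550
r74=1001010 pc3: +8 =558
r75=1001011 pc4: +16 =574
r76=1001100 pc3: +8 =582
r77=1001101 pc4: +16 =598
r78=1001110 pc4: +16 =614
r79=1001111 pc5: +32 =646
r80=1010000 pc2: +4 =650
r81=1010001 pc3: +8 =658
r82=1010010 pc3: +8 =666
r83=1010011 pc4: +16 =682
r84=1010100 pc3: +8 =690
r85=1010101 pc4: +16 =706
r86=1010110 pc4: +16 =722
r87=1010111 pc5: +32 =754
r88=1011000 pc3: +8 =762
r89=1011001 pc4: +16 =778
r90=1011010 pc4: +16 =794
r91=1011011 pc5: +32 =826
r92=1011100 pc4: +16 =842
r93=1011101 pc5: +32 =874
r94=1011110 pc5: +32 =906
r95=1011111 pc6: +64 =970
r96=1100000 pc2: +4 =974
r97=1100001 pc3: +8 =982
r98=1100010 pc3: +8 =990
r99=1100011 pc4: +16 =1006
r100=1100100 pc3: +8 =1014
r101=1100101 pc4: +16 =1030
r102=1100110 pc4: +16 =1046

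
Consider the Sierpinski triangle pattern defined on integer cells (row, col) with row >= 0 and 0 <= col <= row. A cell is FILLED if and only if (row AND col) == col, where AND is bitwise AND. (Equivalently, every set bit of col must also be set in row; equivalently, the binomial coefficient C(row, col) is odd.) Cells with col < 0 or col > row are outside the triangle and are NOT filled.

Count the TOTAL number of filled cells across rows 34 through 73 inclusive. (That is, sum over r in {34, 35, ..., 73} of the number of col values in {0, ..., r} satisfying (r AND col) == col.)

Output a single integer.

r34=100010 pc2: +4 =4
r35=100011 pc3: +8 =12
r36=100100 pc2: +4 =16
r37=100101 pc3: +8 =24
r38=100110 pc3: +8 =32
r39=100111 pc4: +16 =48
r40=101000 pc2: +4 =52
r41=101001 pc3: +8 =60
r42=101010 pc3: +8 =68
r43=101011 pc4: +16 =84
r44=101100 pc3: +8 =92
r45=101101 pc4: +16 =108
r46=101110 pc4: +16 =124
r47=101111 pc5: +32 =156
r48=110000 pc2: +4 =160
r49=110001 pc3: +8 =168
r50=110010 pc3: +8 =176
r51=110011 pc4: +16 =192
r52=110100 pc3: +8 =200
r53=110101 pc4: +16 =216
r54=110110 pc4: +16 =232
r55=110111 pc5: +32 =264
r56=111000 pc3: +8 =272
r57=111001 pc4: +16 =288
r58=111010 pc4: +16 =304
r59=111011 pc5: +32 =336
r60=111100 pc4: +16 =352
r61=111101 pc5: +32 =384
r62=111110 pc5: +32 =416
r63=111111 pc6: +64 =480
r64=1000000 pc1: +2 =482
r65=1000001 pc2: +4 =486
r66=1000010 pc2: +4 =490
r67=1000011 pc3: +8 =498
r68=1000100 pc2: +4 =502
r69=1000101 pc3: +8 =510
r70=1000110 pc3: +8 =518
r71=1000111 pc4: +16 =534
r72=1001000 pc2: +4 =538
r73=1001001 pc3: +8 =546

Answer: 546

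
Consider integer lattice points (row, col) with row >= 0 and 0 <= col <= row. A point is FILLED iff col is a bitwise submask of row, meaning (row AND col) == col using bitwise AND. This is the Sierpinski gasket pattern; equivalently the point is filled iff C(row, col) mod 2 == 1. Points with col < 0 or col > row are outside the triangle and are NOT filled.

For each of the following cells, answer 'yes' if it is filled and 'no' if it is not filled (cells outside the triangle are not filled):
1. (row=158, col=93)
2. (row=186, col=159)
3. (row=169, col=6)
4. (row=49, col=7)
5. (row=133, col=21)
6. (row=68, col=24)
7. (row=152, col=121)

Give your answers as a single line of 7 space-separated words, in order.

(158,93): row=0b10011110, col=0b1011101, row AND col = 0b11100 = 28; 28 != 93 -> empty
(186,159): row=0b10111010, col=0b10011111, row AND col = 0b10011010 = 154; 154 != 159 -> empty
(169,6): row=0b10101001, col=0b110, row AND col = 0b0 = 0; 0 != 6 -> empty
(49,7): row=0b110001, col=0b111, row AND col = 0b1 = 1; 1 != 7 -> empty
(133,21): row=0b10000101, col=0b10101, row AND col = 0b101 = 5; 5 != 21 -> empty
(68,24): row=0b1000100, col=0b11000, row AND col = 0b0 = 0; 0 != 24 -> empty
(152,121): row=0b10011000, col=0b1111001, row AND col = 0b11000 = 24; 24 != 121 -> empty

Answer: no no no no no no no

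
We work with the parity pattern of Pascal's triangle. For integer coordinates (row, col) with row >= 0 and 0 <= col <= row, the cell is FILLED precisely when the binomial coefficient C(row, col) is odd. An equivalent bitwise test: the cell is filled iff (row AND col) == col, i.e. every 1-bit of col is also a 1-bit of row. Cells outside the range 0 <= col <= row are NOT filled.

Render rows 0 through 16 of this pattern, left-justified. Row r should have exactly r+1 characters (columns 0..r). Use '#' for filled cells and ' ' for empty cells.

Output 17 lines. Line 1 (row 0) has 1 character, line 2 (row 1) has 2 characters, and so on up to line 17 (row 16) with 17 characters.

Answer: #
##
# #
####
#   #
##  ##
# # # #
########
#       #
##      ##
# #     # #
####    ####
#   #   #   #
##  ##  ##  ##
# # # # # # # #
################
#               #

Derivation:
r0=0: #
r1=1: ##
r2=10: # #
r3=11: ####
r4=100: #   #
r5=101: ##  ##
r6=110: # # # #
r7=111: ########
r8=1000: #       #
r9=1001: ##      ##
r10=1010: # #     # #
r11=1011: ####    ####
r12=1100: #   #   #   #
r13=1101: ##  ##  ##  ##
r14=1110: # # # # # # # #
r15=1111: ################
r16=10000: #               #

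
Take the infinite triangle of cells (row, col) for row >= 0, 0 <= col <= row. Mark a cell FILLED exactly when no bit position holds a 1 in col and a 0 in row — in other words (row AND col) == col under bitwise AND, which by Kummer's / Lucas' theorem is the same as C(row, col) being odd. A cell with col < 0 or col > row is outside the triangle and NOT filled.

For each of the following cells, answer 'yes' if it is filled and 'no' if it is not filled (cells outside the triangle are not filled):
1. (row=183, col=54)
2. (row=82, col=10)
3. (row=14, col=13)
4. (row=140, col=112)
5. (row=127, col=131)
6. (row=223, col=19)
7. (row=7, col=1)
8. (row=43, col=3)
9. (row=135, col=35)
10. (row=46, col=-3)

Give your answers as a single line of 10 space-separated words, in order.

(183,54): row=0b10110111, col=0b110110, row AND col = 0b110110 = 54; 54 == 54 -> filled
(82,10): row=0b1010010, col=0b1010, row AND col = 0b10 = 2; 2 != 10 -> empty
(14,13): row=0b1110, col=0b1101, row AND col = 0b1100 = 12; 12 != 13 -> empty
(140,112): row=0b10001100, col=0b1110000, row AND col = 0b0 = 0; 0 != 112 -> empty
(127,131): col outside [0, 127] -> not filled
(223,19): row=0b11011111, col=0b10011, row AND col = 0b10011 = 19; 19 == 19 -> filled
(7,1): row=0b111, col=0b1, row AND col = 0b1 = 1; 1 == 1 -> filled
(43,3): row=0b101011, col=0b11, row AND col = 0b11 = 3; 3 == 3 -> filled
(135,35): row=0b10000111, col=0b100011, row AND col = 0b11 = 3; 3 != 35 -> empty
(46,-3): col outside [0, 46] -> not filled

Answer: yes no no no no yes yes yes no no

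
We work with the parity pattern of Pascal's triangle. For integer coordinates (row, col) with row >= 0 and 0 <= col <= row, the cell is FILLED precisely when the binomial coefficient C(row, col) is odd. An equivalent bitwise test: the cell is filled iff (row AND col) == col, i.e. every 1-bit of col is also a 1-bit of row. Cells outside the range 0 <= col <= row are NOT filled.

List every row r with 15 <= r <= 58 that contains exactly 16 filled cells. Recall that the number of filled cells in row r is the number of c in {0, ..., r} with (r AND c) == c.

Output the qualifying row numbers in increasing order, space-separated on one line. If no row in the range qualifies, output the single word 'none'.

Row r has 2^popcount(r) filled cells, so we need popcount(r) = log2(16) = 4.
Scan r = 15..58 and keep those with exactly 4 one-bits:
r=15=1111 popcount=4 -> KEEP
r=16=10000 popcount=1 -> skip
r=17=10001 popcount=2 -> skip
r=18=10010 popcount=2 -> skip
r=19=10011 popcount=3 -> skip
r=20=10100 popcount=2 -> skip
r=21=10101 popcount=3 -> skip
r=22=10110 popcount=3 -> skip
r=23=10111 popcount=4 -> KEEP
r=24=11000 popcount=2 -> skip
r=25=11001 popcount=3 -> skip
r=26=11010 popcount=3 -> skip
r=27=11011 popcount=4 -> KEEP
r=28=11100 popcount=3 -> skip
r=29=11101 popcount=4 -> KEEP
r=30=11110 popcount=4 -> KEEP
r=31=11111 popcount=5 -> skip
r=32=100000 popcount=1 -> skip
r=33=100001 popcount=2 -> skip
r=34=100010 popcount=2 -> skip
r=35=100011 popcount=3 -> skip
r=36=100100 popcount=2 -> skip
r=37=100101 popcount=3 -> skip
r=38=100110 popcount=3 -> skip
r=39=100111 popcount=4 -> KEEP
r=40=101000 popcount=2 -> skip
r=41=101001 popcount=3 -> skip
r=42=101010 popcount=3 -> skip
r=43=101011 popcount=4 -> KEEP
r=44=101100 popcount=3 -> skip
r=45=101101 popcount=4 -> KEEP
r=46=101110 popcount=4 -> KEEP
r=47=101111 popcount=5 -> skip
r=48=110000 popcount=2 -> skip
r=49=110001 popcount=3 -> skip
r=50=110010 popcount=3 -> skip
r=51=110011 popcount=4 -> KEEP
r=52=110100 popcount=3 -> skip
r=53=110101 popcount=4 -> KEEP
r=54=110110 popcount=4 -> KEEP
r=55=110111 popcount=5 -> skip
r=56=111000 popcount=3 -> skip
r=57=111001 popcount=4 -> KEEP
r=58=111010 popcount=4 -> KEEP
Kept rows: 15 23 27 29 30 39 43 45 46 51 53 54 57 58

Answer: 15 23 27 29 30 39 43 45 46 51 53 54 57 58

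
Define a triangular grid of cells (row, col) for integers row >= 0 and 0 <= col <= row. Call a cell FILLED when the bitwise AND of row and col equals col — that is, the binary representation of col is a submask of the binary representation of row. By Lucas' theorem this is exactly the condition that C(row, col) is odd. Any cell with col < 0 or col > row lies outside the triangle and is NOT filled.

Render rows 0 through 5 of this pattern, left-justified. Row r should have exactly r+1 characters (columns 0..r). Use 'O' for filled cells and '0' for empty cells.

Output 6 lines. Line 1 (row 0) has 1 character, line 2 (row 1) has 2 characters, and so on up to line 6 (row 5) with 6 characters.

Answer: O
OO
O0O
OOOO
O000O
OO00OO

Derivation:
r0=0: O
r1=1: OO
r2=10: O0O
r3=11: OOOO
r4=100: O000O
r5=101: OO00OO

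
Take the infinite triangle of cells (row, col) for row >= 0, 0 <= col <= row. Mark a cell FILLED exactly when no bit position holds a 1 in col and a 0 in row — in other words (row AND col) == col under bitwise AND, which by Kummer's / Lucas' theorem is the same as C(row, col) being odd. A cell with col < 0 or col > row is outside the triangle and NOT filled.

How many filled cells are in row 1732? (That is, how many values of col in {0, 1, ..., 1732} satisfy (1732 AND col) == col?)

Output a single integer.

1732 in binary = 11011000100
popcount(1732) = number of 1-bits in 11011000100 = 5
A col c satisfies (1732 AND c) == c iff every set bit of c is also set in 1732; each of the 5 set bits of 1732 can independently be on or off in c.
count = 2^5 = 32

Answer: 32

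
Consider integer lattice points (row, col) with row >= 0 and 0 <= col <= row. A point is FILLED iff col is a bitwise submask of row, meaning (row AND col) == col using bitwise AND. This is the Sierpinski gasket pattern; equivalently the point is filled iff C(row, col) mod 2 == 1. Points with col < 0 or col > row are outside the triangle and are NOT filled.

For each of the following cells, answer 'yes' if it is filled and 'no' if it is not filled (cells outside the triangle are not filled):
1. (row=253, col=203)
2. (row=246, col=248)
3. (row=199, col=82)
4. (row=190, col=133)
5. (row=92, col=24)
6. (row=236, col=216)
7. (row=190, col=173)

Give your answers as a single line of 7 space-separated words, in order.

Answer: no no no no yes no no

Derivation:
(253,203): row=0b11111101, col=0b11001011, row AND col = 0b11001001 = 201; 201 != 203 -> empty
(246,248): col outside [0, 246] -> not filled
(199,82): row=0b11000111, col=0b1010010, row AND col = 0b1000010 = 66; 66 != 82 -> empty
(190,133): row=0b10111110, col=0b10000101, row AND col = 0b10000100 = 132; 132 != 133 -> empty
(92,24): row=0b1011100, col=0b11000, row AND col = 0b11000 = 24; 24 == 24 -> filled
(236,216): row=0b11101100, col=0b11011000, row AND col = 0b11001000 = 200; 200 != 216 -> empty
(190,173): row=0b10111110, col=0b10101101, row AND col = 0b10101100 = 172; 172 != 173 -> empty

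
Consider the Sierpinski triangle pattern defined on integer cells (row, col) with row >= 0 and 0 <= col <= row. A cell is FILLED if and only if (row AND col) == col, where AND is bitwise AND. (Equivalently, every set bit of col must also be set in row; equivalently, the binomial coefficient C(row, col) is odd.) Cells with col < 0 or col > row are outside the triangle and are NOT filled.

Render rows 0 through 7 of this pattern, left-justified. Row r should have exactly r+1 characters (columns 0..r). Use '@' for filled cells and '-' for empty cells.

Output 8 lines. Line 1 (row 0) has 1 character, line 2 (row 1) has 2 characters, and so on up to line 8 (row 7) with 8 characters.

Answer: @
@@
@-@
@@@@
@---@
@@--@@
@-@-@-@
@@@@@@@@

Derivation:
r0=0: @
r1=1: @@
r2=10: @-@
r3=11: @@@@
r4=100: @---@
r5=101: @@--@@
r6=110: @-@-@-@
r7=111: @@@@@@@@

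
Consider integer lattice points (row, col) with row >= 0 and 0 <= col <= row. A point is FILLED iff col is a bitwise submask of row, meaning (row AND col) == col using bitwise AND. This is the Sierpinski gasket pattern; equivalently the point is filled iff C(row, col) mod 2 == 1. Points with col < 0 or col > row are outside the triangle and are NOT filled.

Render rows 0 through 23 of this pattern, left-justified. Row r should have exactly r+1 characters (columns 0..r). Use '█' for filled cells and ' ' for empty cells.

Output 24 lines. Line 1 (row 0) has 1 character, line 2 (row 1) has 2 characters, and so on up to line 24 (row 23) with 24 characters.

Answer: █
██
█ █
████
█   █
██  ██
█ █ █ █
████████
█       █
██      ██
█ █     █ █
████    ████
█   █   █   █
██  ██  ██  ██
█ █ █ █ █ █ █ █
████████████████
█               █
██              ██
█ █             █ █
████            ████
█   █           █   █
██  ██          ██  ██
█ █ █ █         █ █ █ █
████████        ████████

Derivation:
r0=0: █
r1=1: ██
r2=10: █ █
r3=11: ████
r4=100: █   █
r5=101: ██  ██
r6=110: █ █ █ █
r7=111: ████████
r8=1000: █       █
r9=1001: ██      ██
r10=1010: █ █     █ █
r11=1011: ████    ████
r12=1100: █   █   █   █
r13=1101: ██  ██  ██  ██
r14=1110: █ █ █ █ █ █ █ █
r15=1111: ████████████████
r16=10000: █               █
r17=10001: ██              ██
r18=10010: █ █             █ █
r19=10011: ████            ████
r20=10100: █   █           █   █
r21=10101: ██  ██          ██  ██
r22=10110: █ █ █ █         █ █ █ █
r23=10111: ████████        ████████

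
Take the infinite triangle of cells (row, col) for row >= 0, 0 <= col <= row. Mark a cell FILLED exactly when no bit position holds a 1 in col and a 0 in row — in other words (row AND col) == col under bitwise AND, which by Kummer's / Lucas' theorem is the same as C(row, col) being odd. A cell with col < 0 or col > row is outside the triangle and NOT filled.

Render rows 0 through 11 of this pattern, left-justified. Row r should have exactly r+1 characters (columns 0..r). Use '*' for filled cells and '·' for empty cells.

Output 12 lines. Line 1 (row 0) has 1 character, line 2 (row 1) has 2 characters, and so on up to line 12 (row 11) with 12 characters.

Answer: *
**
*·*
****
*···*
**··**
*·*·*·*
********
*·······*
**······**
*·*·····*·*
****····****

Derivation:
r0=0: *
r1=1: **
r2=10: *·*
r3=11: ****
r4=100: *···*
r5=101: **··**
r6=110: *·*·*·*
r7=111: ********
r8=1000: *·······*
r9=1001: **······**
r10=1010: *·*·····*·*
r11=1011: ****····****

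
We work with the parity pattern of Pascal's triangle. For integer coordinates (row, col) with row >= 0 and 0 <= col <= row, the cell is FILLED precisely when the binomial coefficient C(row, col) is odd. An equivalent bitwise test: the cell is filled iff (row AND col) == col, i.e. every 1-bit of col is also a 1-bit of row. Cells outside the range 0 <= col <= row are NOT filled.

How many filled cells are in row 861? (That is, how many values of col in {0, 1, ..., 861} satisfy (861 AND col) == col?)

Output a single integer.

Answer: 128

Derivation:
861 in binary = 1101011101
popcount(861) = number of 1-bits in 1101011101 = 7
A col c satisfies (861 AND c) == c iff every set bit of c is also set in 861; each of the 7 set bits of 861 can independently be on or off in c.
count = 2^7 = 128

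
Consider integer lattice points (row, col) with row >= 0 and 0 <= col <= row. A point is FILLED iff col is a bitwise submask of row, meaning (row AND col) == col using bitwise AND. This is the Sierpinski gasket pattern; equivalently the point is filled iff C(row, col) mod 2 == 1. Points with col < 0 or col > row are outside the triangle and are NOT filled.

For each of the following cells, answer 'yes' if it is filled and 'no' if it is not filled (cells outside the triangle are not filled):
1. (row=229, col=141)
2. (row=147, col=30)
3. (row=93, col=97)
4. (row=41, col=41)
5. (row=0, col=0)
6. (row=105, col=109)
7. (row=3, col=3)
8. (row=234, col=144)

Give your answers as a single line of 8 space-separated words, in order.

(229,141): row=0b11100101, col=0b10001101, row AND col = 0b10000101 = 133; 133 != 141 -> empty
(147,30): row=0b10010011, col=0b11110, row AND col = 0b10010 = 18; 18 != 30 -> empty
(93,97): col outside [0, 93] -> not filled
(41,41): row=0b101001, col=0b101001, row AND col = 0b101001 = 41; 41 == 41 -> filled
(0,0): row=0b0, col=0b0, row AND col = 0b0 = 0; 0 == 0 -> filled
(105,109): col outside [0, 105] -> not filled
(3,3): row=0b11, col=0b11, row AND col = 0b11 = 3; 3 == 3 -> filled
(234,144): row=0b11101010, col=0b10010000, row AND col = 0b10000000 = 128; 128 != 144 -> empty

Answer: no no no yes yes no yes no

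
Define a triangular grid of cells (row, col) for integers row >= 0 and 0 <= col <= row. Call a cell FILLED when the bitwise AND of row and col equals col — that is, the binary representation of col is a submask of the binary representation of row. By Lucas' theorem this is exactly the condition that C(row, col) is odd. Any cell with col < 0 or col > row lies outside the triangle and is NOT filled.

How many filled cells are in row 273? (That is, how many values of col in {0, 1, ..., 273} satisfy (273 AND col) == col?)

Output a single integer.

Answer: 8

Derivation:
273 in binary = 100010001
popcount(273) = number of 1-bits in 100010001 = 3
A col c satisfies (273 AND c) == c iff every set bit of c is also set in 273; each of the 3 set bits of 273 can independently be on or off in c.
count = 2^3 = 8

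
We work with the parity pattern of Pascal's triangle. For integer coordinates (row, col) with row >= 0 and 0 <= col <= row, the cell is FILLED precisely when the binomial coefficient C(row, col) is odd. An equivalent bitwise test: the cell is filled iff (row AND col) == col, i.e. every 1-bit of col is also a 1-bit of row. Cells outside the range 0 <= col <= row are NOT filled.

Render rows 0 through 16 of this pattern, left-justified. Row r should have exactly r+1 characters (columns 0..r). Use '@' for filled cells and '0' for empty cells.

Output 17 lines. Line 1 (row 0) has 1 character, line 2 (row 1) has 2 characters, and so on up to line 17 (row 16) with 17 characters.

r0=0: @
r1=1: @@
r2=10: @0@
r3=11: @@@@
r4=100: @000@
r5=101: @@00@@
r6=110: @0@0@0@
r7=111: @@@@@@@@
r8=1000: @0000000@
r9=1001: @@000000@@
r10=1010: @0@00000@0@
r11=1011: @@@@0000@@@@
r12=1100: @000@000@000@
r13=1101: @@00@@00@@00@@
r14=1110: @0@0@0@0@0@0@0@
r15=1111: @@@@@@@@@@@@@@@@
r16=10000: @000000000000000@

Answer: @
@@
@0@
@@@@
@000@
@@00@@
@0@0@0@
@@@@@@@@
@0000000@
@@000000@@
@0@00000@0@
@@@@0000@@@@
@000@000@000@
@@00@@00@@00@@
@0@0@0@0@0@0@0@
@@@@@@@@@@@@@@@@
@000000000000000@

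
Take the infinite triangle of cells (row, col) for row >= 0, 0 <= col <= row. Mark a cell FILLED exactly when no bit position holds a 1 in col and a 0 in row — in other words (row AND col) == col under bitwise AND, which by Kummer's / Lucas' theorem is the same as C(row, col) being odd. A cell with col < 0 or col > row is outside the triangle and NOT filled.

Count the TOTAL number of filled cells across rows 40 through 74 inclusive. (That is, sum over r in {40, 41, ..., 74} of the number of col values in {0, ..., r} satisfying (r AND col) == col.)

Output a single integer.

Answer: 506

Derivation:
r40=101000 pc2: +4 =4
r41=101001 pc3: +8 =12
r42=101010 pc3: +8 =20
r43=101011 pc4: +16 =36
r44=101100 pc3: +8 =44
r45=101101 pc4: +16 =60
r46=101110 pc4: +16 =76
r47=101111 pc5: +32 =108
r48=110000 pc2: +4 =112
r49=110001 pc3: +8 =120
r50=110010 pc3: +8 =128
r51=110011 pc4: +16 =144
r52=110100 pc3: +8 =152
r53=110101 pc4: +16 =168
r54=110110 pc4: +16 =184
r55=110111 pc5: +32 =216
r56=111000 pc3: +8 =224
r57=111001 pc4: +16 =240
r58=111010 pc4: +16 =256
r59=111011 pc5: +32 =288
r60=111100 pc4: +16 =304
r61=111101 pc5: +32 =336
r62=111110 pc5: +32 =368
r63=111111 pc6: +64 =432
r64=1000000 pc1: +2 =434
r65=1000001 pc2: +4 =438
r66=1000010 pc2: +4 =442
r67=1000011 pc3: +8 =450
r68=1000100 pc2: +4 =454
r69=1000101 pc3: +8 =462
r70=1000110 pc3: +8 =470
r71=1000111 pc4: +16 =486
r72=1001000 pc2: +4 =490
r73=1001001 pc3: +8 =498
r74=1001010 pc3: +8 =506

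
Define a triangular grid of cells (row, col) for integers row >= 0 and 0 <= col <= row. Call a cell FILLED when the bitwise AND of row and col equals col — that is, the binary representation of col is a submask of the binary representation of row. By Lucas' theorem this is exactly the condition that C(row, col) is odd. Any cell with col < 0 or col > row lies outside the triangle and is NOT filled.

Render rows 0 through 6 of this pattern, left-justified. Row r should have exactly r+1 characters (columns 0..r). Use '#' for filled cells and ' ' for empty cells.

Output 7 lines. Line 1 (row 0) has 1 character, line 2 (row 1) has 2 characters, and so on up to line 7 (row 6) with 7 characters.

r0=0: #
r1=1: ##
r2=10: # #
r3=11: ####
r4=100: #   #
r5=101: ##  ##
r6=110: # # # #

Answer: #
##
# #
####
#   #
##  ##
# # # #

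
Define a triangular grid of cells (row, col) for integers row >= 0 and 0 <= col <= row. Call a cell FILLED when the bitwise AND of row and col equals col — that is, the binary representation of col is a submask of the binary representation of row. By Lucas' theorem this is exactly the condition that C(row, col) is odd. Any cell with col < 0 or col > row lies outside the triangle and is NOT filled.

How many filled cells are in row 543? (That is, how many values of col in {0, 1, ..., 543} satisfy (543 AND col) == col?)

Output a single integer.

543 in binary = 1000011111
popcount(543) = number of 1-bits in 1000011111 = 6
A col c satisfies (543 AND c) == c iff every set bit of c is also set in 543; each of the 6 set bits of 543 can independently be on or off in c.
count = 2^6 = 64

Answer: 64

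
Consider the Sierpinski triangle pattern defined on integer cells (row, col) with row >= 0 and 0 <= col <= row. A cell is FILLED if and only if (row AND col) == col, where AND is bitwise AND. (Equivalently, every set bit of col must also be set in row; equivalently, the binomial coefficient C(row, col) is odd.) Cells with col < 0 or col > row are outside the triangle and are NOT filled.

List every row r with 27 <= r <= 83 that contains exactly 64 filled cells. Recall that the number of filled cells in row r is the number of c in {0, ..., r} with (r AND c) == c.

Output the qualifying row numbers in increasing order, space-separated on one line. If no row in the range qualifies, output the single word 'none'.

Row r has 2^popcount(r) filled cells, so we need popcount(r) = log2(64) = 6.
Scan r = 27..83 and keep those with exactly 6 one-bits:
r=27=11011 popcount=4 -> skip
r=28=11100 popcount=3 -> skip
r=29=11101 popcount=4 -> skip
r=30=11110 popcount=4 -> skip
r=31=11111 popcount=5 -> skip
r=32=100000 popcount=1 -> skip
r=33=100001 popcount=2 -> skip
r=34=100010 popcount=2 -> skip
r=35=100011 popcount=3 -> skip
r=36=100100 popcount=2 -> skip
r=37=100101 popcount=3 -> skip
r=38=100110 popcount=3 -> skip
r=39=100111 popcount=4 -> skip
r=40=101000 popcount=2 -> skip
r=41=101001 popcount=3 -> skip
r=42=101010 popcount=3 -> skip
r=43=101011 popcount=4 -> skip
r=44=101100 popcount=3 -> skip
r=45=101101 popcount=4 -> skip
r=46=101110 popcount=4 -> skip
r=47=101111 popcount=5 -> skip
r=48=110000 popcount=2 -> skip
r=49=110001 popcount=3 -> skip
r=50=110010 popcount=3 -> skip
r=51=110011 popcount=4 -> skip
r=52=110100 popcount=3 -> skip
r=53=110101 popcount=4 -> skip
r=54=110110 popcount=4 -> skip
r=55=110111 popcount=5 -> skip
r=56=111000 popcount=3 -> skip
r=57=111001 popcount=4 -> skip
r=58=111010 popcount=4 -> skip
r=59=111011 popcount=5 -> skip
r=60=111100 popcount=4 -> skip
r=61=111101 popcount=5 -> skip
r=62=111110 popcount=5 -> skip
r=63=111111 popcount=6 -> KEEP
r=64=1000000 popcount=1 -> skip
r=65=1000001 popcount=2 -> skip
r=66=1000010 popcount=2 -> skip
r=67=1000011 popcount=3 -> skip
r=68=1000100 popcount=2 -> skip
r=69=1000101 popcount=3 -> skip
r=70=1000110 popcount=3 -> skip
r=71=1000111 popcount=4 -> skip
r=72=1001000 popcount=2 -> skip
r=73=1001001 popcount=3 -> skip
r=74=1001010 popcount=3 -> skip
r=75=1001011 popcount=4 -> skip
r=76=1001100 popcount=3 -> skip
r=77=1001101 popcount=4 -> skip
r=78=1001110 popcount=4 -> skip
r=79=1001111 popcount=5 -> skip
r=80=1010000 popcount=2 -> skip
r=81=1010001 popcount=3 -> skip
r=82=1010010 popcount=3 -> skip
r=83=1010011 popcount=4 -> skip
Kept rows: 63

Answer: 63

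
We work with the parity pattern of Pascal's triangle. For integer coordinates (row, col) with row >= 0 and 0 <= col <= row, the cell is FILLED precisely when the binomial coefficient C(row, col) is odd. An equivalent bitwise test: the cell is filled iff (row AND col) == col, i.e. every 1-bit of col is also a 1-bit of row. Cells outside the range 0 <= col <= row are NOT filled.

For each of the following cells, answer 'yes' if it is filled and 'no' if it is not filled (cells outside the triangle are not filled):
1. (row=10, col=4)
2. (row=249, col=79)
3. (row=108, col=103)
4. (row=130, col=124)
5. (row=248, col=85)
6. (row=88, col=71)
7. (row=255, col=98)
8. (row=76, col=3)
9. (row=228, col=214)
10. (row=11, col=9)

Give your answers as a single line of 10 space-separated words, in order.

Answer: no no no no no no yes no no yes

Derivation:
(10,4): row=0b1010, col=0b100, row AND col = 0b0 = 0; 0 != 4 -> empty
(249,79): row=0b11111001, col=0b1001111, row AND col = 0b1001001 = 73; 73 != 79 -> empty
(108,103): row=0b1101100, col=0b1100111, row AND col = 0b1100100 = 100; 100 != 103 -> empty
(130,124): row=0b10000010, col=0b1111100, row AND col = 0b0 = 0; 0 != 124 -> empty
(248,85): row=0b11111000, col=0b1010101, row AND col = 0b1010000 = 80; 80 != 85 -> empty
(88,71): row=0b1011000, col=0b1000111, row AND col = 0b1000000 = 64; 64 != 71 -> empty
(255,98): row=0b11111111, col=0b1100010, row AND col = 0b1100010 = 98; 98 == 98 -> filled
(76,3): row=0b1001100, col=0b11, row AND col = 0b0 = 0; 0 != 3 -> empty
(228,214): row=0b11100100, col=0b11010110, row AND col = 0b11000100 = 196; 196 != 214 -> empty
(11,9): row=0b1011, col=0b1001, row AND col = 0b1001 = 9; 9 == 9 -> filled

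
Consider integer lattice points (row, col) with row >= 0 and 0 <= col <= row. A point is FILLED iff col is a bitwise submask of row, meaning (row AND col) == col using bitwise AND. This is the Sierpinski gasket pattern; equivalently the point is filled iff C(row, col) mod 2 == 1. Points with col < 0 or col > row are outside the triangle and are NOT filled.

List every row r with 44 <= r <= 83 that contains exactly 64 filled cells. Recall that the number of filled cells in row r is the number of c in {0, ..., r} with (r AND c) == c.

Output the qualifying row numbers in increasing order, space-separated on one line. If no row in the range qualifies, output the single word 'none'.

Row r has 2^popcount(r) filled cells, so we need popcount(r) = log2(64) = 6.
Scan r = 44..83 and keep those with exactly 6 one-bits:
r=44=101100 popcount=3 -> skip
r=45=101101 popcount=4 -> skip
r=46=101110 popcount=4 -> skip
r=47=101111 popcount=5 -> skip
r=48=110000 popcount=2 -> skip
r=49=110001 popcount=3 -> skip
r=50=110010 popcount=3 -> skip
r=51=110011 popcount=4 -> skip
r=52=110100 popcount=3 -> skip
r=53=110101 popcount=4 -> skip
r=54=110110 popcount=4 -> skip
r=55=110111 popcount=5 -> skip
r=56=111000 popcount=3 -> skip
r=57=111001 popcount=4 -> skip
r=58=111010 popcount=4 -> skip
r=59=111011 popcount=5 -> skip
r=60=111100 popcount=4 -> skip
r=61=111101 popcount=5 -> skip
r=62=111110 popcount=5 -> skip
r=63=111111 popcount=6 -> KEEP
r=64=1000000 popcount=1 -> skip
r=65=1000001 popcount=2 -> skip
r=66=1000010 popcount=2 -> skip
r=67=1000011 popcount=3 -> skip
r=68=1000100 popcount=2 -> skip
r=69=1000101 popcount=3 -> skip
r=70=1000110 popcount=3 -> skip
r=71=1000111 popcount=4 -> skip
r=72=1001000 popcount=2 -> skip
r=73=1001001 popcount=3 -> skip
r=74=1001010 popcount=3 -> skip
r=75=1001011 popcount=4 -> skip
r=76=1001100 popcount=3 -> skip
r=77=1001101 popcount=4 -> skip
r=78=1001110 popcount=4 -> skip
r=79=1001111 popcount=5 -> skip
r=80=1010000 popcount=2 -> skip
r=81=1010001 popcount=3 -> skip
r=82=1010010 popcount=3 -> skip
r=83=1010011 popcount=4 -> skip
Kept rows: 63

Answer: 63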